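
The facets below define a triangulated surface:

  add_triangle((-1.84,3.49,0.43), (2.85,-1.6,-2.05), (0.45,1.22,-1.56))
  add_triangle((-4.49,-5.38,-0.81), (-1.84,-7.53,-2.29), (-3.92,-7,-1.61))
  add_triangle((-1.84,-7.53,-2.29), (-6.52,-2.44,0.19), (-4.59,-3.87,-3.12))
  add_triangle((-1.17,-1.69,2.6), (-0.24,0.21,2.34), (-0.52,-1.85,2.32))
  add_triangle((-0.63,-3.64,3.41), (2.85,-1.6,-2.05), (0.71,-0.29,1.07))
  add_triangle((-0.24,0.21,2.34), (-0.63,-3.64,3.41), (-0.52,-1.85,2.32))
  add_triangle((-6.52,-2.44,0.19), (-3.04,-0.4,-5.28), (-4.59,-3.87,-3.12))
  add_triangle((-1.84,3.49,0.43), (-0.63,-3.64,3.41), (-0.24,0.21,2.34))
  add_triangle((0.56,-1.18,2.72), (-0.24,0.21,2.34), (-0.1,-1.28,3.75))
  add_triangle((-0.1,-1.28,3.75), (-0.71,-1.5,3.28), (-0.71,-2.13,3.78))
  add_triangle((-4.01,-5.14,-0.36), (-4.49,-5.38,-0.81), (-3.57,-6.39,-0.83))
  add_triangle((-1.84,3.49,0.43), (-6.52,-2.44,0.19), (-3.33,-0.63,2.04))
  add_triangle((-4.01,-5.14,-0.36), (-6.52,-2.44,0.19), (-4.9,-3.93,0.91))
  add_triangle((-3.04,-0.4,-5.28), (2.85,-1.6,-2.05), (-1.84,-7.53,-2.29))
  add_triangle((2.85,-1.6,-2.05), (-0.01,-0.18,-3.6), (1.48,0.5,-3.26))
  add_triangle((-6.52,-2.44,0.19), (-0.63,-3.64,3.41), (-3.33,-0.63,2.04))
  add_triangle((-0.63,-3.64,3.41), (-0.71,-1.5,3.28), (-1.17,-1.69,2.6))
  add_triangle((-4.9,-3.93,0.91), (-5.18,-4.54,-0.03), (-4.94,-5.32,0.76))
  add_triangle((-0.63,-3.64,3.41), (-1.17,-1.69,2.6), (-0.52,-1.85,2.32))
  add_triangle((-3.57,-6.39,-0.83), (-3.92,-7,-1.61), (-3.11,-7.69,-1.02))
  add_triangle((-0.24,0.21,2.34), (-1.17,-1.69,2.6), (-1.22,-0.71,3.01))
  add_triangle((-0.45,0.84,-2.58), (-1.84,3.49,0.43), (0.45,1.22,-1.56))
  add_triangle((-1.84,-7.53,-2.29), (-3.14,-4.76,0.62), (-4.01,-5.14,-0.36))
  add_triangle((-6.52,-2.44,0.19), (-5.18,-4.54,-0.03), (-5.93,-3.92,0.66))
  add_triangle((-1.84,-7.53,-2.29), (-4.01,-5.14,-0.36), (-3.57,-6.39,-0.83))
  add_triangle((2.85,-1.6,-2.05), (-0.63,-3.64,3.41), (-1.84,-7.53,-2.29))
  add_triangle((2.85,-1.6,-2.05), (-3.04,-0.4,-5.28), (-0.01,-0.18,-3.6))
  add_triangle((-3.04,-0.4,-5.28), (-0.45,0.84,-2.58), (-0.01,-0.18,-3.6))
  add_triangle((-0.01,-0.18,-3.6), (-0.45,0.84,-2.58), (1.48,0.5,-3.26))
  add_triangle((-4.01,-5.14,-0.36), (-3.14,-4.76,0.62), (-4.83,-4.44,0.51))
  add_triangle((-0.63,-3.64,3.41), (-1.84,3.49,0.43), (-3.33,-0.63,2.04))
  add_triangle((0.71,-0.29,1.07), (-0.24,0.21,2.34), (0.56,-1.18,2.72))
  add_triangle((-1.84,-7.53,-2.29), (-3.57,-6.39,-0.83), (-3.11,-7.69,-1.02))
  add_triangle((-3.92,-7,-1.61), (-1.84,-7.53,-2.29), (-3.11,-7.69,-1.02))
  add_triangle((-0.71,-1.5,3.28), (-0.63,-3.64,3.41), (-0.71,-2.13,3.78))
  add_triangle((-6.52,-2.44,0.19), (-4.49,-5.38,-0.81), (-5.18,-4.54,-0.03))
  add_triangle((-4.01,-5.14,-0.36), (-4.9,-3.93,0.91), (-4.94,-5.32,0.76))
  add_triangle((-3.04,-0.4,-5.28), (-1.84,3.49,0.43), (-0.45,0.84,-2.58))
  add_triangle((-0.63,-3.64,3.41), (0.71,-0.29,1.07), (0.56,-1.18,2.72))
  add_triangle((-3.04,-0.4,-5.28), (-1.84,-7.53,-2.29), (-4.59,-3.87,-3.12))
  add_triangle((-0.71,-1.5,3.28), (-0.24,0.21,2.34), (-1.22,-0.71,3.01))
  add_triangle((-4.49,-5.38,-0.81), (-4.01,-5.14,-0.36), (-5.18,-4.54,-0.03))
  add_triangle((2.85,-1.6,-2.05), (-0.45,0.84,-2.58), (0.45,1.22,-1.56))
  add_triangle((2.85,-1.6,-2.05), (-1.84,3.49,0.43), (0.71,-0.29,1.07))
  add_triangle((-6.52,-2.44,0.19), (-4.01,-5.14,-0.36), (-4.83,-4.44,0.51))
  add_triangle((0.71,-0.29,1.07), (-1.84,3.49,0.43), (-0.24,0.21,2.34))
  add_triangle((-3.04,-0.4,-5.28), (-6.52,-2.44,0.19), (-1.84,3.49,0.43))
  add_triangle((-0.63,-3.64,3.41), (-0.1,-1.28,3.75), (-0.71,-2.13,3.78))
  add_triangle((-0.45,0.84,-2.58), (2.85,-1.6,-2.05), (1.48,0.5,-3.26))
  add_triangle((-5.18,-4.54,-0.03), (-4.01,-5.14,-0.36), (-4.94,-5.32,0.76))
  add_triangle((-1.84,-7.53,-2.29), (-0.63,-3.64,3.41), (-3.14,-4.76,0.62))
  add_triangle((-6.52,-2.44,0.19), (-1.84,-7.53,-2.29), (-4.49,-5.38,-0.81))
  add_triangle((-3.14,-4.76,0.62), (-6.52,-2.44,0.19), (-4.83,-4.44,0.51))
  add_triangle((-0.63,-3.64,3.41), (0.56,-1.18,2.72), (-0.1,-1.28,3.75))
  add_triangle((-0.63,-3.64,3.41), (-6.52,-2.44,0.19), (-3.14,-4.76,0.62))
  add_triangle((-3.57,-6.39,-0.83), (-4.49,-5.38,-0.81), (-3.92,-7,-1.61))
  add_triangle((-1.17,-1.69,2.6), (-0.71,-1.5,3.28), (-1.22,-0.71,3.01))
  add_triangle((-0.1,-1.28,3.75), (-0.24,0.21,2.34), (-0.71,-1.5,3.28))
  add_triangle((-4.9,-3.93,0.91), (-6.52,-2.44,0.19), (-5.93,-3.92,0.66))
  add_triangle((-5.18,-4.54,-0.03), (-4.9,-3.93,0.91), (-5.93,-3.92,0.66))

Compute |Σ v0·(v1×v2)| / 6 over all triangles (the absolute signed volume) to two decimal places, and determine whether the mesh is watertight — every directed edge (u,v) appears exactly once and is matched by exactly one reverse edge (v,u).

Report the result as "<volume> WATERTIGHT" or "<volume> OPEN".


Per-triangle v0·(v1×v2)/6:
  t1: +0.8179
  t2: -0.2233
  t3: +18.7083
  t4: -0.5135
  t5: +3.1511
  t6: -0.2091
  t7: +15.1643
  t8: +3.1410
  t9: +0.3709
  t10: +0.1819
  t11: +0.6211
  t12: +8.5704
  t13: -4.1204
  t14: +26.7541
  t15: +2.4739
  t16: +9.4586
  t17: +0.7202
  t18: +1.0505
  t19: -0.1892
  t20: +0.8856
  t21: -0.3383
  t22: +1.7135
  t23: +4.1612
  t24: +1.7117
  t25: -0.8150
  t26: +18.8815
  t27: +2.9513
  t28: +1.7951
  t29: +1.0419
  t30: +1.5191
  t31: +5.0793
  t32: +0.3290
  t33: -1.6042
  t34: +2.8551
  t35: +0.0994
  t36: +1.9322
  t37: -0.9778
  t38: +5.0526
  t39: +0.3745
  t40: +16.4177
  t41: +0.4949
  t42: +0.6801
  t43: +1.6862
  t44: +1.8909
  t45: +2.8244
  t46: +0.8330
  t47: +24.6790
  t48: +0.6598
  t49: -1.2231
  t50: +1.3946
  t51: +11.8797
  t52: +2.4276
  t53: +0.0734
  t54: +1.0636
  t55: +11.2574
  t56: +1.1066
  t57: +0.3769
  t58: +0.4347
  t59: +0.3082
  t60: +0.8163
Σ = +212.6584 → |volume| = 212.66

Directed edges: 180 total, each appears once with its reverse present → watertight.

212.66 WATERTIGHT


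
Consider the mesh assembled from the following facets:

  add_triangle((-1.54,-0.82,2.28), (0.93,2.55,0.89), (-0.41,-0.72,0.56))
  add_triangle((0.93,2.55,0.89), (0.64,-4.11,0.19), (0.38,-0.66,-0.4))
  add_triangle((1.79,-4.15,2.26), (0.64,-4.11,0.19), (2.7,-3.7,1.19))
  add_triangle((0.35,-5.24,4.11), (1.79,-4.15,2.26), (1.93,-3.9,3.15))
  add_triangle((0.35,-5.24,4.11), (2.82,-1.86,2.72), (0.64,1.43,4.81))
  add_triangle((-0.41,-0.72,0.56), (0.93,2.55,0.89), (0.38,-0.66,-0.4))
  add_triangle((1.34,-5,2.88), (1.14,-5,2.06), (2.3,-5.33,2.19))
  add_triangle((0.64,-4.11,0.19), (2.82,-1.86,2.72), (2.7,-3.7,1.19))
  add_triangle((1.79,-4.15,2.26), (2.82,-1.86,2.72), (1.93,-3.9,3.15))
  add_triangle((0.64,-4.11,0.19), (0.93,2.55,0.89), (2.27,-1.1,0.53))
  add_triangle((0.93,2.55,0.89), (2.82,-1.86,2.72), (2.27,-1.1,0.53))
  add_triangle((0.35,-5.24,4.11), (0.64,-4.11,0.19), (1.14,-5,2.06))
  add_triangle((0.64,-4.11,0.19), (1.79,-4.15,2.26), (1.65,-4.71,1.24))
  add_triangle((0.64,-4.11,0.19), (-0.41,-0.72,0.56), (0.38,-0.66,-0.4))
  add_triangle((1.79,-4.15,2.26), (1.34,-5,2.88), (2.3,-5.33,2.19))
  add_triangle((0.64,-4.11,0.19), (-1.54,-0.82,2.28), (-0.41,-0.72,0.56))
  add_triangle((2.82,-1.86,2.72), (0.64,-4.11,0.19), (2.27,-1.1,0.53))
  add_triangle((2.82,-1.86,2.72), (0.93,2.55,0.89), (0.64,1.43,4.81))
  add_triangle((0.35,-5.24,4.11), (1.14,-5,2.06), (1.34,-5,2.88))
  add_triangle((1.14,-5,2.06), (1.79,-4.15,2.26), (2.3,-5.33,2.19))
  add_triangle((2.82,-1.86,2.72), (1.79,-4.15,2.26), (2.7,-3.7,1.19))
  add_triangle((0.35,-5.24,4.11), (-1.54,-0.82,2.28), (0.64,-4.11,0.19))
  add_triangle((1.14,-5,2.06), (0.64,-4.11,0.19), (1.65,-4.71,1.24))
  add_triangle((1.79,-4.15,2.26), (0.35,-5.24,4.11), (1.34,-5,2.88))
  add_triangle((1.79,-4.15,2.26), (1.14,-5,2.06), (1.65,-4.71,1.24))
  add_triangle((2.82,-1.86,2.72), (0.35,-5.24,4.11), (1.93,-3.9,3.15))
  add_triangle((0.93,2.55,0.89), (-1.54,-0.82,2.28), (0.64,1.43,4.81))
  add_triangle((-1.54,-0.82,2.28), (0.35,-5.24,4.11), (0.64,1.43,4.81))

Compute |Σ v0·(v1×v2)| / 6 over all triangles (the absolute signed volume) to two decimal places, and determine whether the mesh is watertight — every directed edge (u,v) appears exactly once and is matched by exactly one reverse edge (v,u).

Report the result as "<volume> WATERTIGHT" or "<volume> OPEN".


Per-triangle v0·(v1×v2)/6:
  t1: -0.2671
  t2: +0.5828
  t3: +2.2105
  t4: +1.5711
  t5: +13.1547
  t6: -0.2034
  t7: +0.7422
  t8: -2.0659
  t9: +1.1395
  t10: -1.0134
  t11: +2.4660
  t12: +1.5413
  t13: -0.4976
  t14: +0.0539
  t15: +0.4024
  t16: +0.2002
  t17: +2.9562
  t18: +6.2398
  t19: +0.9024
  t20: -0.5016
  t21: +2.4549
  t22: +3.7028
  t23: +0.8952
  t24: +0.5021
  t25: +0.7567
  t26: +1.6244
  t27: +2.4028
  t28: +9.3128
Σ = +51.2658 → |volume| = 51.27

Directed edges: 84 total, each appears once with its reverse present → watertight.

51.27 WATERTIGHT


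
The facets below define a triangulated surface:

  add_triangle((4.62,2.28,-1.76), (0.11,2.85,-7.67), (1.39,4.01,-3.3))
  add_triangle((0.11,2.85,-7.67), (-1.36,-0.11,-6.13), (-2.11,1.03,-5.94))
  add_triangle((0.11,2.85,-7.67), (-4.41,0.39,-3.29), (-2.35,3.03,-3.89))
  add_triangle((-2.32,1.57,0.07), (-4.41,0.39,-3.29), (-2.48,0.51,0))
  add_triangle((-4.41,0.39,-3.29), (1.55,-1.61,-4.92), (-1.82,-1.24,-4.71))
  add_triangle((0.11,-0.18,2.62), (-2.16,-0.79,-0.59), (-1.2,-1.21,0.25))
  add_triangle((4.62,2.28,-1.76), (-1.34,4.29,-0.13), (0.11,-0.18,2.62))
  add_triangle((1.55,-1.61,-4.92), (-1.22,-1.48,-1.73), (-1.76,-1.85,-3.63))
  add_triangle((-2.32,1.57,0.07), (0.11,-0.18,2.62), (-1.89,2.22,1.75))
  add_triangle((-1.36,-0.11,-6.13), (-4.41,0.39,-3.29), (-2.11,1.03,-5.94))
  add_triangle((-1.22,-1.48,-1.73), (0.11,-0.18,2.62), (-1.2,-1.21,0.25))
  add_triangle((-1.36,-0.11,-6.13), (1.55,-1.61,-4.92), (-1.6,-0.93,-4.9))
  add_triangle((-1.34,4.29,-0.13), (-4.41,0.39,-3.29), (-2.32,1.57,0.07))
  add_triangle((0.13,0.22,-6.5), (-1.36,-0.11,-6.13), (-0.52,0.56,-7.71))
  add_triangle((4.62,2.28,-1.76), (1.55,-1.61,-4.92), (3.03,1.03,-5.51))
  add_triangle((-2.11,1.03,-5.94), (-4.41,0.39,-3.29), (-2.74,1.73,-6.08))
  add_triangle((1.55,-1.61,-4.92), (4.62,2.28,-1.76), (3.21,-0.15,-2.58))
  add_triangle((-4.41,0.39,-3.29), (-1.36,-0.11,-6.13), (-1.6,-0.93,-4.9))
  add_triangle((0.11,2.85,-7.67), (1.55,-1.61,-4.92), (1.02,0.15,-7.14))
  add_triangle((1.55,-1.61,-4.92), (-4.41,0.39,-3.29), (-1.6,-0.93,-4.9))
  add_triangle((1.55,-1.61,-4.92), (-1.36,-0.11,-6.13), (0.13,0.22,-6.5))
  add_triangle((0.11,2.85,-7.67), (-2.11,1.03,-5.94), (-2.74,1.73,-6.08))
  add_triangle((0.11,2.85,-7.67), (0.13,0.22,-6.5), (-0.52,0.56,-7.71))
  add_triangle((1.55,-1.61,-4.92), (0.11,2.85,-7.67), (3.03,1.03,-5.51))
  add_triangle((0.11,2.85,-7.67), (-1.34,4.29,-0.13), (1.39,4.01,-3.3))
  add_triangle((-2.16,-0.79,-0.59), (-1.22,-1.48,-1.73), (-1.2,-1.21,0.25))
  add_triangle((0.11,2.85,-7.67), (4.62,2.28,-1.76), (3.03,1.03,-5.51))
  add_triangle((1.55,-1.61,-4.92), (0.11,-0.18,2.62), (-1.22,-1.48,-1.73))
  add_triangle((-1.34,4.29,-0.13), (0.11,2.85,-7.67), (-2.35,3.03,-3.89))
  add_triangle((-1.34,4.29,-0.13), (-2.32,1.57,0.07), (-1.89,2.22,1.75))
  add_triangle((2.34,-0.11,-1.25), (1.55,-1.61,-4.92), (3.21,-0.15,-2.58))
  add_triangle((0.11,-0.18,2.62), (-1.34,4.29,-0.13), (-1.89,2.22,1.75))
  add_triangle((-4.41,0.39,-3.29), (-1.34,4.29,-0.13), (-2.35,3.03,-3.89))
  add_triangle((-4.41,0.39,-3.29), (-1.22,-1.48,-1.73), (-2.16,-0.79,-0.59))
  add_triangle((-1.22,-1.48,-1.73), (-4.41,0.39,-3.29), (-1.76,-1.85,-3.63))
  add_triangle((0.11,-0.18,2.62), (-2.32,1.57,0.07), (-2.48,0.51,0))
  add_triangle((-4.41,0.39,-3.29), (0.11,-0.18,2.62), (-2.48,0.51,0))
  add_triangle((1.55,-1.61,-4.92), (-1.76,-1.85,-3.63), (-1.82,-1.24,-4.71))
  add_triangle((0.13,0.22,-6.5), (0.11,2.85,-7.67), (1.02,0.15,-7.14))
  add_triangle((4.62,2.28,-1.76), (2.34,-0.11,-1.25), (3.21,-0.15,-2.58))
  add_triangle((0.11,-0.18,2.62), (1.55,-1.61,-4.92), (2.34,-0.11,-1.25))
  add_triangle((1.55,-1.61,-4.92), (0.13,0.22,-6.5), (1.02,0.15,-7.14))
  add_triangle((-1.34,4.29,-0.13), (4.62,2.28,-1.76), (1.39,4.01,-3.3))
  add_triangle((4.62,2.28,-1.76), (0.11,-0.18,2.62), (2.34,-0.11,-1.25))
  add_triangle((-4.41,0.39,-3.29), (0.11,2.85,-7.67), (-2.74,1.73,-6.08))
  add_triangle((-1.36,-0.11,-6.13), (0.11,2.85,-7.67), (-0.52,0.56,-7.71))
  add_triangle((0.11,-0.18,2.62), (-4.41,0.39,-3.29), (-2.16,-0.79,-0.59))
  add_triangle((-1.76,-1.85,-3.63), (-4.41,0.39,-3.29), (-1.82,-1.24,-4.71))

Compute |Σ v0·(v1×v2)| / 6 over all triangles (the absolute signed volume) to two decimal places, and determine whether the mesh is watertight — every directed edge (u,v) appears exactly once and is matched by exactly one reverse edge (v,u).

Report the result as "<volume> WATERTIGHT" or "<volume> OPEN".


Per-triangle v0·(v1×v2)/6:
  t1: +13.5601
  t2: +4.5217
  t3: +11.5887
  t4: +1.4712
  t5: +2.6277
  t6: +0.6732
  t7: +10.0330
  t8: +1.2176
  t9: +1.0236
  t10: +3.9100
  t11: +0.2475
  t12: +3.0699
  t13: +4.6489
  t14: +0.7122
  t15: +6.4140
  t16: +2.2720
  t17: +3.2994
  t18: +3.4013
  t19: +0.7009
  t20: -0.7729
  t21: +3.3526
  t22: +2.7694
  t23: +1.8779
  t24: +11.0458
  t25: +12.0556
  t26: +0.6028
  t27: +12.1097
  t28: +2.2024
  t29: +10.3268
  t30: +2.2767
  t31: +0.5201
  t32: +2.3067
  t33: +8.3556
  t34: +1.7833
  t35: +1.4956
  t36: +1.1881
  t37: +0.7738
  t38: +2.5112
  t39: +2.4573
  t40: +0.8429
  t41: +1.8849
  t42: +1.5441
  t43: +8.9231
  t44: +2.6571
  t45: +0.0065
  t46: +2.3414
  t47: +1.7021
  t48: +2.5559
Σ = +177.0894 → |volume| = 177.09

Directed edges: 144 total, each appears once with its reverse present → watertight.

177.09 WATERTIGHT


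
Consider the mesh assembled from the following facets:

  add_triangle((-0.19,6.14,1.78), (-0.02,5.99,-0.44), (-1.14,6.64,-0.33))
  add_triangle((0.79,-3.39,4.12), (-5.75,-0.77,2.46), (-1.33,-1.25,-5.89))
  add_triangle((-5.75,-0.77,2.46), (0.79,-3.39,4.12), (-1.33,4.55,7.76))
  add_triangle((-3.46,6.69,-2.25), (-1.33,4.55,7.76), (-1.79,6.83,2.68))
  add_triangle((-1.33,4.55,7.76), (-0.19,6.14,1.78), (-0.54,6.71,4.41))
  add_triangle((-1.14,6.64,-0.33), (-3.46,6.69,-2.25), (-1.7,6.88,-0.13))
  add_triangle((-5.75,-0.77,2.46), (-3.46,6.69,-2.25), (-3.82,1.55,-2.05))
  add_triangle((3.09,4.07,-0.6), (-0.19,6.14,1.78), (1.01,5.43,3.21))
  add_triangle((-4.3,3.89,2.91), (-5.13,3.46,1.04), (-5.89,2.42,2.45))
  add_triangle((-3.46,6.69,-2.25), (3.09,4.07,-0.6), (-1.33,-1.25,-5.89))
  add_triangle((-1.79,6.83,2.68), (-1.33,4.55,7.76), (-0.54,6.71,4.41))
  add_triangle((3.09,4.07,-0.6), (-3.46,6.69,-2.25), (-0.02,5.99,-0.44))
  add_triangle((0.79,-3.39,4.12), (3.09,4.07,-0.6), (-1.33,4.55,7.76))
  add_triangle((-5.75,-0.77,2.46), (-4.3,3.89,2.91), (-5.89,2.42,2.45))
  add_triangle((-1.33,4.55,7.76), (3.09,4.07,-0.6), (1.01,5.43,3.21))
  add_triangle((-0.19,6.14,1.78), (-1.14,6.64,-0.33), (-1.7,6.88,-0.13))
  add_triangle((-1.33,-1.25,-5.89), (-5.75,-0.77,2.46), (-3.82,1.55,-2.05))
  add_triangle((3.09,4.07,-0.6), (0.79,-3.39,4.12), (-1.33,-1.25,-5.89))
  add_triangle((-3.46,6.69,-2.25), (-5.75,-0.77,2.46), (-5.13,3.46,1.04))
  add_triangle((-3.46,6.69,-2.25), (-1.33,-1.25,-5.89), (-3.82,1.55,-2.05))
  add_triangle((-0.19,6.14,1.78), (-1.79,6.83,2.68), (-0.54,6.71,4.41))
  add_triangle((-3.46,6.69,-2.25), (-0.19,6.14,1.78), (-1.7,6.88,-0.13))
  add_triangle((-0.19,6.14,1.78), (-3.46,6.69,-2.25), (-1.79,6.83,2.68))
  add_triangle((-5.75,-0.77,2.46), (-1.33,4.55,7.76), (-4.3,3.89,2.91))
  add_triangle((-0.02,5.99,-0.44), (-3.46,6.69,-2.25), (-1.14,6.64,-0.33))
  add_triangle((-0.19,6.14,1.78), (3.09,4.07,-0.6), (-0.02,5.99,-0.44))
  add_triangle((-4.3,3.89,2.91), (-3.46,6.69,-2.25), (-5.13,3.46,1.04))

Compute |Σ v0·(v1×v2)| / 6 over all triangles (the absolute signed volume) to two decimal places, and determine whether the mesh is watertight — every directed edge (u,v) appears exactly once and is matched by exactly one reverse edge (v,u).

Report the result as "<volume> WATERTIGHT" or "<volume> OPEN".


Per-triangle v0·(v1×v2)/6:
  t1: +2.4630
  t2: +26.2179
  t3: +44.2903
  t4: +12.3707
  t5: -0.8088
  t6: +1.6430
  t7: +17.8872
  t8: +7.5292
  t9: +3.7686
  t10: +34.8579
  t11: +8.5658
  t12: +6.4819
  t13: +30.9860
  t14: +3.5905
  t15: +4.7844
  t16: +1.3998
  t17: +16.5454
  t18: +12.9243
  t19: +6.9087
  t20: +17.8685
  t21: +3.7437
  t22: +0.6968
  t23: +9.0981
  t24: +25.9258
  t25: +2.5039
  t26: +6.8617
  t27: +10.0896
Σ = +319.1940 → |volume| = 319.19

Directed edges: 81 total; 9 unmatched, e.g. (-3.46,6.69,-2.25)→(-1.33,4.55,7.76) → open.

319.19 OPEN


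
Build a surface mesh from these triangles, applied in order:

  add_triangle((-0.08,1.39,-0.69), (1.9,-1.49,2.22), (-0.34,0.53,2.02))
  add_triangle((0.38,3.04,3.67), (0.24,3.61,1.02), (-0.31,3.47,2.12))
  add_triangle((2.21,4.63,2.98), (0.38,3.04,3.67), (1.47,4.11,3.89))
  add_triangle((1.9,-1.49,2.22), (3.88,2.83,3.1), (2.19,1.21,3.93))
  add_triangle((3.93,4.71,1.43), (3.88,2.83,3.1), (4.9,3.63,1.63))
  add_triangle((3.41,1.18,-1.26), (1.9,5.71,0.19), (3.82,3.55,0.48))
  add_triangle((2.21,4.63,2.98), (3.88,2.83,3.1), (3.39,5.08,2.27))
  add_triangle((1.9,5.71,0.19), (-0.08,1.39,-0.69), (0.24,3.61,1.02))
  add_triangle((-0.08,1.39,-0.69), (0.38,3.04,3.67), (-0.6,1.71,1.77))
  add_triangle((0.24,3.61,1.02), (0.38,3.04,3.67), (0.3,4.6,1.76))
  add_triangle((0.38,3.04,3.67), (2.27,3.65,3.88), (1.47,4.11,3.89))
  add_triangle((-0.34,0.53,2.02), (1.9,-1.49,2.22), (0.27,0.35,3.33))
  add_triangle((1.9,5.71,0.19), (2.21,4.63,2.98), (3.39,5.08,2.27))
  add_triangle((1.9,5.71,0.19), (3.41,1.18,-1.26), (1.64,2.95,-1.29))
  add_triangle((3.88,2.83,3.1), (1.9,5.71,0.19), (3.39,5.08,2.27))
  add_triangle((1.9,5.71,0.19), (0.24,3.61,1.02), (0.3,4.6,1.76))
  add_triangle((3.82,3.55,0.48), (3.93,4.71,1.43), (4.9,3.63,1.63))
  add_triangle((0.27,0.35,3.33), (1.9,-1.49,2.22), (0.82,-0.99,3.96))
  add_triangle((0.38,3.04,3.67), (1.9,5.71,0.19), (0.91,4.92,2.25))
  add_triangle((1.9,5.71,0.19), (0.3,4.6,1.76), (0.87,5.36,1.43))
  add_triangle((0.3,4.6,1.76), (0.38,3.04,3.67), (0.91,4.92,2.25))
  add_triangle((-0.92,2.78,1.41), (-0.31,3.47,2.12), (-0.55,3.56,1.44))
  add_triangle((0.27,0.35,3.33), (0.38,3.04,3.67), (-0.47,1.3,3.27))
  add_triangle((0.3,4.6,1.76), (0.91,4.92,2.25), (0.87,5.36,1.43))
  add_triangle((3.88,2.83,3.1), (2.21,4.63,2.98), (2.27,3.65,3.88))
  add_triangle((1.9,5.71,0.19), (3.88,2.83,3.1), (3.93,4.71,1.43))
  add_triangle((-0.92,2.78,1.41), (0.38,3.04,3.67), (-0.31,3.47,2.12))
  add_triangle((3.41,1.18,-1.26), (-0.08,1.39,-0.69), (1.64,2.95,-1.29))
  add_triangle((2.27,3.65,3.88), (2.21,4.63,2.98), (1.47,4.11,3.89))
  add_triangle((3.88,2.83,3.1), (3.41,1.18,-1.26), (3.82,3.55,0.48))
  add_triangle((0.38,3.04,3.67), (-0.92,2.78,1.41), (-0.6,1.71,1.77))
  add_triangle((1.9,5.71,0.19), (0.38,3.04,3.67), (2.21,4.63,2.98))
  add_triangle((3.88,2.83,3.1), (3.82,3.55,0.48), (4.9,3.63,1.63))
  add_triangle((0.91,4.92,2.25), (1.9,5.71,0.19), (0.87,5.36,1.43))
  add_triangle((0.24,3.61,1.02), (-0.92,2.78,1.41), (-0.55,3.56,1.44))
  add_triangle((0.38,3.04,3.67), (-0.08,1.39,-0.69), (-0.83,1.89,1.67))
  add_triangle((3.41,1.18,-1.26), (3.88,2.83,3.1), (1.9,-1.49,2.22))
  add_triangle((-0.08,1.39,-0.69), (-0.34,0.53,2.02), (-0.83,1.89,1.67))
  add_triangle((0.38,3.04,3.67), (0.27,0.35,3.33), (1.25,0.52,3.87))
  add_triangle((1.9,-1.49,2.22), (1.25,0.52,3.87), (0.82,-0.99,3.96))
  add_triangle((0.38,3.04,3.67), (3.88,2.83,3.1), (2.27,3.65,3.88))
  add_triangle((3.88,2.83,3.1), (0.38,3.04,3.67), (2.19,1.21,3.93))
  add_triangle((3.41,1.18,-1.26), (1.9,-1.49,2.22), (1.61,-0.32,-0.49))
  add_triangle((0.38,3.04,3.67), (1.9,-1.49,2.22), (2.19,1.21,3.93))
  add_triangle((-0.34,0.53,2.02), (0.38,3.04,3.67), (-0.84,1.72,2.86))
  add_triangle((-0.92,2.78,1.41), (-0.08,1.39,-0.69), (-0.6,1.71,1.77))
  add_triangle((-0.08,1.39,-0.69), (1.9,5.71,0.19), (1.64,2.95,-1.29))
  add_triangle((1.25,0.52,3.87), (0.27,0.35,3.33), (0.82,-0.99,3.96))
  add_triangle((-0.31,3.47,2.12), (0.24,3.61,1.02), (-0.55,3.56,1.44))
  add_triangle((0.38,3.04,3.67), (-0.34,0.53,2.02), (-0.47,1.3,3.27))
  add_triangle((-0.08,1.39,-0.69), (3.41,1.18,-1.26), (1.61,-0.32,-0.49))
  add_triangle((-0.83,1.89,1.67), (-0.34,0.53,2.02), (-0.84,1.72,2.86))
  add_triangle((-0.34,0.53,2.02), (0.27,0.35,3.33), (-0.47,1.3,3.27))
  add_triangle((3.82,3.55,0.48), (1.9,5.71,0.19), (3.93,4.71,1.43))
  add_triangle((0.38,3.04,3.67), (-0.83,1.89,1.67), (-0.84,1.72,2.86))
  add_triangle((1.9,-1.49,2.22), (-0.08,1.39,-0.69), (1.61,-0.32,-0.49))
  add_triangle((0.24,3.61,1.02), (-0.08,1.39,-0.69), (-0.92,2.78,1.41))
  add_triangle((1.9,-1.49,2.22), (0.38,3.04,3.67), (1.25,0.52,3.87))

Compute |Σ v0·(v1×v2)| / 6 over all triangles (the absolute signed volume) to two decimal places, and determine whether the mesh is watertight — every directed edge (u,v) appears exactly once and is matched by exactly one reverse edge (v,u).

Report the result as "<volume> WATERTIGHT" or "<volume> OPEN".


71.46 WATERTIGHT

Per-triangle v0·(v1×v2)/6:
  t1: -1.0657
  t2: +1.0365
  t3: +0.3785
  t4: +3.8788
  t5: +2.6620
  t6: +4.3018
  t7: +2.9032
  t8: +1.1381
  t9: -0.9385
  t10: -0.0591
  t11: +0.7298
  t12: +0.1786
  t13: +3.2326
  t14: +3.1721
  t15: +1.0130
  t16: +0.4161
  t17: +1.2336
  t18: -0.8652
  t19: +1.2157
  t20: +0.0688
  t21: +1.0811
  t22: +0.2468
  t23: +1.1267
  t24: +0.4270
  t25: +2.4668
  t26: +3.1983
  t27: +0.5954
  t28: +0.4232
  t29: +1.0878
  t30: +4.1421
  t31: +0.6133
  t32: +3.9719
  t33: -1.0353
  t34: +0.9477
  t35: -0.0070
  t36: +1.2007
  t37: +8.0033
  t38: -0.1945
  t39: +1.3740
  t40: +1.6909
  t41: +0.6497
  t42: +4.7385
  t43: +1.3286
  t44: +1.5412
  t45: +0.5765
  t46: -0.1369
  t47: +1.1780
  t48: +0.7620
  t49: +0.3981
  t50: -0.0923
  t51: +0.2742
  t52: +0.0039
  t53: +0.1378
  t54: +2.3838
  t55: +0.7503
  t56: -0.8185
  t57: +0.7845
  t58: +1.0143
Σ = +71.4646 → |volume| = 71.46

Directed edges: 174 total, each appears once with its reverse present → watertight.


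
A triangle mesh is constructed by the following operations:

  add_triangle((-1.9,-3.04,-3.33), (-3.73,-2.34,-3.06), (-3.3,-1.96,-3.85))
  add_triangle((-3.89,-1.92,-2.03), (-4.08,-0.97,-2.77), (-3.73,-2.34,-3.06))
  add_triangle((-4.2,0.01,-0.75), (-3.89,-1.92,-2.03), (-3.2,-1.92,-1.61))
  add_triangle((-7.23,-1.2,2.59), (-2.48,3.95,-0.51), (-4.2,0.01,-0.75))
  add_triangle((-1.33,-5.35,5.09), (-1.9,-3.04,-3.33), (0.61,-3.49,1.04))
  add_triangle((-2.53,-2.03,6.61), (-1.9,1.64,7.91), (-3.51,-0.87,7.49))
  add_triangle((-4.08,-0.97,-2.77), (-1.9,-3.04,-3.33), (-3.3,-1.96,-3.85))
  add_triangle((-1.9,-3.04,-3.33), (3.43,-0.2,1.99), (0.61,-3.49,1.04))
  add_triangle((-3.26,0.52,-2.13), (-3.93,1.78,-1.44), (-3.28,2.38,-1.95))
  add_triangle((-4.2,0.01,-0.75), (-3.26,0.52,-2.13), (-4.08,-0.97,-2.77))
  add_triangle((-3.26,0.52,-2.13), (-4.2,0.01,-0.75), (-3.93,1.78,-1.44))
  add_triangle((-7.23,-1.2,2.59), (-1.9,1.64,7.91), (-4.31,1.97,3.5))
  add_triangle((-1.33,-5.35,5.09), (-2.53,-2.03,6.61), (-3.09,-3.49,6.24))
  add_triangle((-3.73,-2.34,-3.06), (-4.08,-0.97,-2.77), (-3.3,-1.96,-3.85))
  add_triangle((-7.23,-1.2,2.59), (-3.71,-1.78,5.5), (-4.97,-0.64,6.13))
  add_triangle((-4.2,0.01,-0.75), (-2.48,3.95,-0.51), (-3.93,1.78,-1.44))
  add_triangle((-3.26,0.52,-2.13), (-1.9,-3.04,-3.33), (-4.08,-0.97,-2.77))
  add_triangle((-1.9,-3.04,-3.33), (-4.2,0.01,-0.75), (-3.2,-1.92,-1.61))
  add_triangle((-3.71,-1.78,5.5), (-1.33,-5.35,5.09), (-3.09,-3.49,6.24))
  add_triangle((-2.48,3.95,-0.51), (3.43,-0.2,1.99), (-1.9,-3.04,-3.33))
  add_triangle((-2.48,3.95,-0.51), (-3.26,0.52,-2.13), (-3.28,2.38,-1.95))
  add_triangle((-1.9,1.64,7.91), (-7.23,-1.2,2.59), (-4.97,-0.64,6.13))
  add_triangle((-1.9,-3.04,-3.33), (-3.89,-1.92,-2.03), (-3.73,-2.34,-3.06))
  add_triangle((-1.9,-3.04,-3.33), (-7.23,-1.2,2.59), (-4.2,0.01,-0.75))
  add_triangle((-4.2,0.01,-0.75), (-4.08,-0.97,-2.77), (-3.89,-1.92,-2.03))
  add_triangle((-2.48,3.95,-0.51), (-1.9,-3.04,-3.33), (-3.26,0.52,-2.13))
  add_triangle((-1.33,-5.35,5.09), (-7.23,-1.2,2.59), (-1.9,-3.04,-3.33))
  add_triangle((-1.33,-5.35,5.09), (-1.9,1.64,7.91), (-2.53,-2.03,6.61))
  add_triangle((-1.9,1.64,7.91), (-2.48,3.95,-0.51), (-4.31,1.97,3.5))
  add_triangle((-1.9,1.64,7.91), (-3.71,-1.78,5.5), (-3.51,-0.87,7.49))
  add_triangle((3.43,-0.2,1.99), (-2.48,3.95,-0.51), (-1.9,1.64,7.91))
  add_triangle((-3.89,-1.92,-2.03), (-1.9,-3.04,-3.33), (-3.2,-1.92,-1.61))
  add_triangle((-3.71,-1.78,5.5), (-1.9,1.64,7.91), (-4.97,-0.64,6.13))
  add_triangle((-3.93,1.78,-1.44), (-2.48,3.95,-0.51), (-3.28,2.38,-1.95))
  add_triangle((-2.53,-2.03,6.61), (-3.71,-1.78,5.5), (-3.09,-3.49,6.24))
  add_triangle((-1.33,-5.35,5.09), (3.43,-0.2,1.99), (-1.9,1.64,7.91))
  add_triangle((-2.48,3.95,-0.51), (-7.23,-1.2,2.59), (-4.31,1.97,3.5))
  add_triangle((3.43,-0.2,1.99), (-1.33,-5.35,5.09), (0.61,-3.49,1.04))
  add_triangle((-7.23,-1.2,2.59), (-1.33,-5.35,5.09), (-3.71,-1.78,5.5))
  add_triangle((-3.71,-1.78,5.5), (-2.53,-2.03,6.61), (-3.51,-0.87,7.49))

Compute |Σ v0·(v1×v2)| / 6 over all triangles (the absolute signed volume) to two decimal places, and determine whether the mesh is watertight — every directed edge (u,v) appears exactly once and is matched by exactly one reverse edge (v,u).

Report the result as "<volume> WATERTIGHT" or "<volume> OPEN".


Per-triangle v0·(v1×v2)/6:
  t1: +1.4343
  t2: +0.9608
  t3: +0.3993
  t4: +10.6579
  t5: +10.5247
  t6: +4.6600
  t7: -1.2023
  t8: +5.6350
  t9: +1.0168
  t10: +1.7935
  t11: +1.6538
  t12: +18.7843
  t13: +3.9988
  t14: +1.1688
  t15: +7.0313
  t16: +1.9549
  t17: +1.6500
  t18: -1.8221
  t19: +0.9632
  t20: +3.1731
  t21: -0.7474
  t22: +8.6378
  t23: +0.7611
  t24: +10.8194
  t25: +1.8411
  t26: +2.0167
  t27: +39.9360
  t28: +7.4755
  t29: +14.2804
  t30: +1.0438
  t31: +18.7936
  t32: +0.5980
  t33: +7.4472
  t34: +1.6188
  t35: +2.7120
  t36: +33.0873
  t37: +14.8055
  t38: +9.4467
  t39: +19.3074
  t40: +2.5931
Σ = +270.9100 → |volume| = 270.91

Directed edges: 120 total, each appears once with its reverse present → watertight.

270.91 WATERTIGHT


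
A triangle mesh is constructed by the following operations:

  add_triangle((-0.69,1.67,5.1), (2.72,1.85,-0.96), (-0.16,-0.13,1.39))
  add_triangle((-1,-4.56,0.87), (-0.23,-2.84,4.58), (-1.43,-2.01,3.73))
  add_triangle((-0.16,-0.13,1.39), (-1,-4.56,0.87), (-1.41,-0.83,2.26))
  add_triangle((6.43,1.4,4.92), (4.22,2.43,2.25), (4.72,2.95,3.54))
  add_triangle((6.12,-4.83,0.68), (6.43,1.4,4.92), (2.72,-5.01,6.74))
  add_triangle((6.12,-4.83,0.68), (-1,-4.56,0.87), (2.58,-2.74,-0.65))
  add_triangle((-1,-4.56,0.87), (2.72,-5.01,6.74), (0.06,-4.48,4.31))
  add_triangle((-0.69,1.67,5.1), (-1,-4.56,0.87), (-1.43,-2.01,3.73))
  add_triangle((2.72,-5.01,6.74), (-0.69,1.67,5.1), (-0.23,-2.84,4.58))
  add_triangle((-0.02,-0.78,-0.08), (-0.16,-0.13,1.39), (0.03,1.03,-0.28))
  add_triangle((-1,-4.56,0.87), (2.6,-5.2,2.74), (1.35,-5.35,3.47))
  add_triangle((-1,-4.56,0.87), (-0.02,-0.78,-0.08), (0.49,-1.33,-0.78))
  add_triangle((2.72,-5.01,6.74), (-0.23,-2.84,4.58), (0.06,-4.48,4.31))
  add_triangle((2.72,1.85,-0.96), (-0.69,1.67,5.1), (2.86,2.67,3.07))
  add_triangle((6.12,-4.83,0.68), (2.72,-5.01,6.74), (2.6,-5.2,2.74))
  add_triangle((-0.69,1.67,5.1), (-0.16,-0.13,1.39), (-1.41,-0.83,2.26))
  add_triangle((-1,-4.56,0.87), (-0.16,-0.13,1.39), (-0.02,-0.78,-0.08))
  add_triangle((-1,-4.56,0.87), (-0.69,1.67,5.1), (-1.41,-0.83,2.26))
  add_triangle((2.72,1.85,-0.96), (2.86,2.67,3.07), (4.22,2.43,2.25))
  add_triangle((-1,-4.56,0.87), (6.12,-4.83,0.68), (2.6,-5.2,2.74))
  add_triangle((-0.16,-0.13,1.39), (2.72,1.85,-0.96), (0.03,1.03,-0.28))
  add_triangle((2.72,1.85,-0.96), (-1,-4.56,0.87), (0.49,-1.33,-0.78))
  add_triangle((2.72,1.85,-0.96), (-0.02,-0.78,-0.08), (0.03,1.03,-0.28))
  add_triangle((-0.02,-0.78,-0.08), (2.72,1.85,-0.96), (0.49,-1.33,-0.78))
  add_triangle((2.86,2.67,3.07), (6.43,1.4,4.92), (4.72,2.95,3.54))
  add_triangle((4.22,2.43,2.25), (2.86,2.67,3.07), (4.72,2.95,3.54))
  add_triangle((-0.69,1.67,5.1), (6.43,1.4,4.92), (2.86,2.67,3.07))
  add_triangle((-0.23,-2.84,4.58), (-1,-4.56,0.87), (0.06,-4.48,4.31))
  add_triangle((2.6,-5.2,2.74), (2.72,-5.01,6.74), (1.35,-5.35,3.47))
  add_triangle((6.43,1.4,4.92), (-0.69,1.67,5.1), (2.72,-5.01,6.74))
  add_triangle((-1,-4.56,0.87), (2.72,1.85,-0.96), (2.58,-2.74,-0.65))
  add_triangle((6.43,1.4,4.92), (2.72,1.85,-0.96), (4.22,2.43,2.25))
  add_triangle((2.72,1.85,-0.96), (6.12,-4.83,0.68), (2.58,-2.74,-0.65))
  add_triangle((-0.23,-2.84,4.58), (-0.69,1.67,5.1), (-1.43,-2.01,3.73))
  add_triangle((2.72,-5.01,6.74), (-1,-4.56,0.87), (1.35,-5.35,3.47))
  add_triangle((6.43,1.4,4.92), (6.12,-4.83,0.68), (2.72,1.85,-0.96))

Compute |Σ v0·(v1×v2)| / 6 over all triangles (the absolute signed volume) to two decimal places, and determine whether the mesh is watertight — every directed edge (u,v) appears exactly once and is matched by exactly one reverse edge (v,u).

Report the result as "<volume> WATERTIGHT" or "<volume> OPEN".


Per-triangle v0·(v1×v2)/6:
  t1: -1.3399
  t2: +4.0349
  t3: -1.0641
  t4: +1.9009
  t5: +54.7988
  t6: +5.8150
  t7: +5.4453
  t8: -1.3874
  t9: +11.0069
  t10: +0.0072
  t11: +3.6106
  t12: +0.0173
  t13: +4.0444
  t14: +2.3606
  t15: +13.5130
  t16: -0.5867
  t17: -0.1339
  t18: +3.3700
  t19: +2.0428
  t20: +10.2234
  t21: +0.6077
  t22: +1.4576
  t23: +0.1334
  t24: -0.1453
  t25: +1.9733
  t26: +0.4842
  t27: +10.6281
  t28: +2.1678
  t29: +4.8296
  t30: +42.8765
  t31: -0.5952
  t32: +3.6056
  t33: +4.7246
  t34: +4.4836
  t35: +3.9838
  t36: +25.4803
Σ = +224.3747 → |volume| = 224.37

Directed edges: 108 total, each appears once with its reverse present → watertight.

224.37 WATERTIGHT


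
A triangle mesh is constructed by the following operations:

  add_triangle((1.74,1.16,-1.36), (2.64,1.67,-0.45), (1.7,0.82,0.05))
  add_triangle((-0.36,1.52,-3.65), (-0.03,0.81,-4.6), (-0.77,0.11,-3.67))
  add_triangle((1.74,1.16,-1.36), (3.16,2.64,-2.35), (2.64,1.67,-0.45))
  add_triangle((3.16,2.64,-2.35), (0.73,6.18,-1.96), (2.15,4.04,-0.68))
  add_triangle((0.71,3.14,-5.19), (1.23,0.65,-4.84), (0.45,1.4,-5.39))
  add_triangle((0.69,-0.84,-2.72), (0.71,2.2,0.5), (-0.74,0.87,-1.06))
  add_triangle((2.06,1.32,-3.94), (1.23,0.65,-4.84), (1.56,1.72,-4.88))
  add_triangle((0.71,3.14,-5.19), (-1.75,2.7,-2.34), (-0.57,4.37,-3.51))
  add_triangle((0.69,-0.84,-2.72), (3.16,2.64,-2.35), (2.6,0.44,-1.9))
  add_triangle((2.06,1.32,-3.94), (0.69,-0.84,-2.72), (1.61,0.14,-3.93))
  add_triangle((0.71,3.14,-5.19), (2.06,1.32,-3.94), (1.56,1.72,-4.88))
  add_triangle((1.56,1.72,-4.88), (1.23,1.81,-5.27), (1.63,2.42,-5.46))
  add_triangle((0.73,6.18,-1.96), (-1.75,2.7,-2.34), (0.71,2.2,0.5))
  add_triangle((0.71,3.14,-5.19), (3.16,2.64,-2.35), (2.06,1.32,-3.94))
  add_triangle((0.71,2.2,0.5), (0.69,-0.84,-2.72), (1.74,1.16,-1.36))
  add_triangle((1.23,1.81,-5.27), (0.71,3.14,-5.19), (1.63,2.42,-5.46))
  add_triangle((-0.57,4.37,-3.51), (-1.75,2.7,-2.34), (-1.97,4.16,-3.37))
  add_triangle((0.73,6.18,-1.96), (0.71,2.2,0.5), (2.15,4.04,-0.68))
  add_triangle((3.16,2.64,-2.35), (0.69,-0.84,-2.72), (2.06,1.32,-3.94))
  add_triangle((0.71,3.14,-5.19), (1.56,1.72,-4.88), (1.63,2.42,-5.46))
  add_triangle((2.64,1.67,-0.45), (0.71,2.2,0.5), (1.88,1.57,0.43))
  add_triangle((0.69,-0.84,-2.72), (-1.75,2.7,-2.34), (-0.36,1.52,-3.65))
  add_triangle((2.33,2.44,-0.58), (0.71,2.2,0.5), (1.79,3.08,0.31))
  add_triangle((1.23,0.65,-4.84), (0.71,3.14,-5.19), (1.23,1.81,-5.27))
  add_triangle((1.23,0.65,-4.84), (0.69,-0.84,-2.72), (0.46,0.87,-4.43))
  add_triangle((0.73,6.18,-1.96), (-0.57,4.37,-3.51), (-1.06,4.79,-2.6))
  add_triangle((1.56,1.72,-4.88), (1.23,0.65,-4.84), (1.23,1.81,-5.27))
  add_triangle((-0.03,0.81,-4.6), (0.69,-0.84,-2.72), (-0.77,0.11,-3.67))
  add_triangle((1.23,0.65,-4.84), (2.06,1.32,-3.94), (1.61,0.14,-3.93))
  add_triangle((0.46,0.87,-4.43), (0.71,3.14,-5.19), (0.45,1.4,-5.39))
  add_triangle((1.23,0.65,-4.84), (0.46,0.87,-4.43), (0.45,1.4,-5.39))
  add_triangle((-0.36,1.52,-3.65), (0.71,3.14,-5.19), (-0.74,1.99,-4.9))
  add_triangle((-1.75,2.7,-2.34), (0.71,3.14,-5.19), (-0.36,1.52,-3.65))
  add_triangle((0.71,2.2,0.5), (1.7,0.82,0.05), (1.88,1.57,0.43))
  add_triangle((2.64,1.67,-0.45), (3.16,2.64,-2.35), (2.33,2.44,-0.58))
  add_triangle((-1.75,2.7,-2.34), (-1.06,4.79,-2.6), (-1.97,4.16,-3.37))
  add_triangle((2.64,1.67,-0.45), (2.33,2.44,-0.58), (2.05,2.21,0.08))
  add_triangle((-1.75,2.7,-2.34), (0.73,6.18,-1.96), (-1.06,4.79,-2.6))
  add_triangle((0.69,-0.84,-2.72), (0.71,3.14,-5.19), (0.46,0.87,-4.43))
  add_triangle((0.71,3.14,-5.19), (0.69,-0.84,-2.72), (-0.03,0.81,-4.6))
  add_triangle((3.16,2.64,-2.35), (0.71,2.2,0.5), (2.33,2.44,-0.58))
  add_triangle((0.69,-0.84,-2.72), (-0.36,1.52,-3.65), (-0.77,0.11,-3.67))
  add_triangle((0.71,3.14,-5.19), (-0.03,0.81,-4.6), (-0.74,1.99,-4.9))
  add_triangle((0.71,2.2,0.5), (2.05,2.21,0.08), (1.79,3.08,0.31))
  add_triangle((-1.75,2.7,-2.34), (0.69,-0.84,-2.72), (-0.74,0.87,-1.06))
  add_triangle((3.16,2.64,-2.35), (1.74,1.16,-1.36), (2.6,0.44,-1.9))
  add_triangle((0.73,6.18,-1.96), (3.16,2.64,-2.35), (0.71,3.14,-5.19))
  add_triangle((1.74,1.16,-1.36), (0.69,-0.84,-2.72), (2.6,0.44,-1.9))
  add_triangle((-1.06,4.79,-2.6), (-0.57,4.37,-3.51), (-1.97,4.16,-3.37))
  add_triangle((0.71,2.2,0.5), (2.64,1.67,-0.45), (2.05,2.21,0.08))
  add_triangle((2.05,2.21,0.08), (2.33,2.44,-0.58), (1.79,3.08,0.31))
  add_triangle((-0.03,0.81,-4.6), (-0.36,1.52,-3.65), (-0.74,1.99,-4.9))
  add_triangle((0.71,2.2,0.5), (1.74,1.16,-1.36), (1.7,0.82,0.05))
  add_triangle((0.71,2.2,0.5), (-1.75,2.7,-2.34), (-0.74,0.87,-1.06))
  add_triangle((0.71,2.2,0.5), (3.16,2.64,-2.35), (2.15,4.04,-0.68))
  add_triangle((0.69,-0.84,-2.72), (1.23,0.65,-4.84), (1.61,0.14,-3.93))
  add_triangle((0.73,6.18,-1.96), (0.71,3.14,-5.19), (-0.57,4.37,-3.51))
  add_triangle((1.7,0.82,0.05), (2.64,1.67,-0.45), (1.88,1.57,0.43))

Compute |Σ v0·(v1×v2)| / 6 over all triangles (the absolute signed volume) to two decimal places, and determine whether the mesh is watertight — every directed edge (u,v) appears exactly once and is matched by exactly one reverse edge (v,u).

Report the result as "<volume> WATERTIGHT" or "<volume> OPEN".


51.52 WATERTIGHT

Per-triangle v0·(v1×v2)/6:
  t1: +0.1106
  t2: +0.6400
  t3: +0.2527
  t4: +4.3703
  t5: +1.4805
  t6: -1.3898
  t7: +0.7052
  t8: +2.8559
  t9: +2.0383
  t10: -0.0542
  t11: +0.8004
  t12: +0.1877
  t13: +1.8645
  t14: +4.2146
  t15: -0.6942
  t16: +0.6639
  t17: +0.1489
  t18: +1.7849
  t19: +1.3303
  t20: -0.2595
  t21: +0.4741
  t22: +0.8172
  t23: +0.1106
  t24: +0.3261
  t25: +0.6476
  t26: +2.3477
  t27: +0.3782
  t28: +1.0454
  t29: +0.7211
  t30: -0.2149
  t31: +0.1591
  t32: -0.1153
  t33: +2.1871
  t34: -0.1072
  t35: +0.7184
  t36: +0.2905
  t37: +0.2560
  t38: -0.1813
  t39: -0.8117
  t40: +1.9601
  t41: +0.7084
  t42: -1.3165
  t43: +1.8512
  t44: +0.0679
  t45: +0.2933
  t46: -0.0654
  t47: +11.7756
  t48: -0.8677
  t49: +1.3059
  t50: -0.0813
  t51: +0.2578
  t52: -0.1857
  t53: -0.7862
  t54: -0.1034
  t55: +0.4372
  t56: +0.5947
  t57: +5.4342
  t58: +0.1412
Σ = +51.5209 → |volume| = 51.52

Directed edges: 174 total, each appears once with its reverse present → watertight.


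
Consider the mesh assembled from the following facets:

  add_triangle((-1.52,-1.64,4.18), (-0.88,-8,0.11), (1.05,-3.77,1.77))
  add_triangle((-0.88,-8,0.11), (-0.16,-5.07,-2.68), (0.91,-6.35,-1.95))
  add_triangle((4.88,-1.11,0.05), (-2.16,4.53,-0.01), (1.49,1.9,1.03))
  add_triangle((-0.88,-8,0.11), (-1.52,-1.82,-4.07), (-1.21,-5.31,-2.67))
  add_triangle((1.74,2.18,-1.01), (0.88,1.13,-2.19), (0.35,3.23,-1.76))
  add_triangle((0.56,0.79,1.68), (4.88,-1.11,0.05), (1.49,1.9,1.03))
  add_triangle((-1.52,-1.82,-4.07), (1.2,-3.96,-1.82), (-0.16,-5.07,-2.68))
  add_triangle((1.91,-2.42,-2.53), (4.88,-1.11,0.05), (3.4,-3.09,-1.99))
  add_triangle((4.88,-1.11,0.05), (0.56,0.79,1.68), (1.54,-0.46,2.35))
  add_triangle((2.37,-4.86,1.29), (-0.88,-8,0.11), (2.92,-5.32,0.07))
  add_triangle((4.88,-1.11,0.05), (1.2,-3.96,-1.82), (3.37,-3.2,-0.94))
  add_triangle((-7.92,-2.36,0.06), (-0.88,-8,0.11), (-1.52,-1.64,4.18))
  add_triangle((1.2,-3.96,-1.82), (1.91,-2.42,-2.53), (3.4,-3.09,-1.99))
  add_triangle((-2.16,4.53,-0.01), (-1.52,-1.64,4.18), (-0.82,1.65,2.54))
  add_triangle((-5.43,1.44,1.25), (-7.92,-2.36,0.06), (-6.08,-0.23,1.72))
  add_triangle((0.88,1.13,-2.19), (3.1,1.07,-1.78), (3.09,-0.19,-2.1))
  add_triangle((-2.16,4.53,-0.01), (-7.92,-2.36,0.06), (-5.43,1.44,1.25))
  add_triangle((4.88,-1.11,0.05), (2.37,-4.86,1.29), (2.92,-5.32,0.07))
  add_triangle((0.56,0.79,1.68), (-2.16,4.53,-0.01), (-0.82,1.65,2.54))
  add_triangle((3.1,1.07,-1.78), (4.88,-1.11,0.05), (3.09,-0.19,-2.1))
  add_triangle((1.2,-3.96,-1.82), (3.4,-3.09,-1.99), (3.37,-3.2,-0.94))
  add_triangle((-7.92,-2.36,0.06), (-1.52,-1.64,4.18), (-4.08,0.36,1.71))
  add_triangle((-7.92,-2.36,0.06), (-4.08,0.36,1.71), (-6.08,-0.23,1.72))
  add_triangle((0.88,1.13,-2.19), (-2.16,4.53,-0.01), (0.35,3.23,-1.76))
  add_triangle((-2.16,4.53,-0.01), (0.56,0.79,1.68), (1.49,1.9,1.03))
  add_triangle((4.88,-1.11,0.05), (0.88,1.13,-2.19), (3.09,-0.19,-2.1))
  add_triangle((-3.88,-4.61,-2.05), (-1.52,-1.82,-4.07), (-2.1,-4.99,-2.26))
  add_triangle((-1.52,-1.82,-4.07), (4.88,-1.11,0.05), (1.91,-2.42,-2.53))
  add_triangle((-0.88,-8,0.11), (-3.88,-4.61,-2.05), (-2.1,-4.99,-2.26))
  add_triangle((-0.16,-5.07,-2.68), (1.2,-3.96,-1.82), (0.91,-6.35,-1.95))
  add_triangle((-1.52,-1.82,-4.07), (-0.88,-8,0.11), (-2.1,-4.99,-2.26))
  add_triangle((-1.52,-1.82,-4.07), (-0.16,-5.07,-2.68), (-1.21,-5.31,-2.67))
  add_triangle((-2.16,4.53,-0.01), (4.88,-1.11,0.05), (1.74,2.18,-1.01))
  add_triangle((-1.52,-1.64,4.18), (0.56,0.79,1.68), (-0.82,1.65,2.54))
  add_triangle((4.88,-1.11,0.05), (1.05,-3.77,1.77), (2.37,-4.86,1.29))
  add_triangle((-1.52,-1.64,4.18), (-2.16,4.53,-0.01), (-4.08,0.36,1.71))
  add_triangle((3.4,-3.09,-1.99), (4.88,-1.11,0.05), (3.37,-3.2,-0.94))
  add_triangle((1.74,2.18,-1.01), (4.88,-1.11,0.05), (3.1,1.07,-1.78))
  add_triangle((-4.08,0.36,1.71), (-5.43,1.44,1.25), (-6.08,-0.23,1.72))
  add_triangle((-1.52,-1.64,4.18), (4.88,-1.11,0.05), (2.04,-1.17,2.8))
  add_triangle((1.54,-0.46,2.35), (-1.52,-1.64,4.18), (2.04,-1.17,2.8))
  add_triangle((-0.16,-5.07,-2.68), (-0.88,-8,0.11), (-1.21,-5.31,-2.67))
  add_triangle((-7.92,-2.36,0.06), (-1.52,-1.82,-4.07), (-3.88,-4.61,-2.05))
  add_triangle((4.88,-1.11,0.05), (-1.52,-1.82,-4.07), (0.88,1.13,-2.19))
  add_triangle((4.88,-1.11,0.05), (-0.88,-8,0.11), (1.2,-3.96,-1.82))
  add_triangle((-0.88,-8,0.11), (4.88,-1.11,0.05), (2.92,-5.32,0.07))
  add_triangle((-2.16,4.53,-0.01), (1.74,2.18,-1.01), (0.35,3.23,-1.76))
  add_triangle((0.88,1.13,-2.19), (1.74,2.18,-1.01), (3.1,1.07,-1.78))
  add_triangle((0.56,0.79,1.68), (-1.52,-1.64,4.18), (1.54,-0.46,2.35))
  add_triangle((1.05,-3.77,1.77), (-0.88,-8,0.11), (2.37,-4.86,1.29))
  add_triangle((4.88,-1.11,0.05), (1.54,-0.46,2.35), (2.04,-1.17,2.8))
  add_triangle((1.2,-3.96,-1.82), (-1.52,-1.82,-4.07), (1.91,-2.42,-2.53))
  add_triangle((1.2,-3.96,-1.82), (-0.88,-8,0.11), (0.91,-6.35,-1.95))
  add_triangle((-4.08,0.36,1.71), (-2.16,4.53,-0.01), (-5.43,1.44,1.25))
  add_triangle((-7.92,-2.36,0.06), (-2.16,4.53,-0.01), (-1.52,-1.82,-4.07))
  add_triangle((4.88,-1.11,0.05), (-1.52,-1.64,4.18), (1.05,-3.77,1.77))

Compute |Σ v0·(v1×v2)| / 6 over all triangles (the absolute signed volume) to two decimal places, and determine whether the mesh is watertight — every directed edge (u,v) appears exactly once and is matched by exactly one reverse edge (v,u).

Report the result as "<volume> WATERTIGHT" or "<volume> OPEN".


265.26 OPEN

Per-triangle v0·(v1×v2)/6:
  t1: +11.1881
  t2: +4.8169
  t3: +3.3111
  t4: +1.4095
  t5: +1.3470
  t6: +2.2917
  t7: +3.1420
  t8: +1.5340
  t9: +1.8910
  t10: +5.7288
  t11: -0.7041
  t12: +42.4144
  t13: +1.8628
  t14: +4.3160
  t15: +4.2331
  t16: +1.2328
  t17: +8.3620
  t18: +4.6521
  t19: +1.8411
  t20: +2.3219
  t21: +1.7657
  t22: +11.3015
  t23: +0.0239
  t24: +1.2440
  t25: +2.3108
  t26: -1.3889
  t27: +5.2603
  t28: +2.0566
  t29: +6.1015
  t30: +1.3184
  t31: +4.3713
  t32: +2.9068
  t33: +3.4016
  t34: +2.0543
  t35: +2.5474
  t36: +9.3503
  t37: +2.1714
  t38: +2.3116
  t39: +1.0758
  t40: +2.0793
  t41: +1.1035
  t42: +3.7493
  t43: +14.8556
  t44: +8.2598
  t45: +12.5773
  t46: -0.1834
  t47: +2.2439
  t48: +1.3701
  t49: +2.0406
  t50: +4.2653
  t51: +1.0923
  t52: +4.4495
  t53: +0.4229
  t54: +2.4289
  t55: +27.9211
  t56: +9.2085
Σ = +265.2610 → |volume| = 265.26

Directed edges: 168 total; 6 unmatched, e.g. (-7.92,-2.36,0.06)→(-0.88,-8,0.11) → open.


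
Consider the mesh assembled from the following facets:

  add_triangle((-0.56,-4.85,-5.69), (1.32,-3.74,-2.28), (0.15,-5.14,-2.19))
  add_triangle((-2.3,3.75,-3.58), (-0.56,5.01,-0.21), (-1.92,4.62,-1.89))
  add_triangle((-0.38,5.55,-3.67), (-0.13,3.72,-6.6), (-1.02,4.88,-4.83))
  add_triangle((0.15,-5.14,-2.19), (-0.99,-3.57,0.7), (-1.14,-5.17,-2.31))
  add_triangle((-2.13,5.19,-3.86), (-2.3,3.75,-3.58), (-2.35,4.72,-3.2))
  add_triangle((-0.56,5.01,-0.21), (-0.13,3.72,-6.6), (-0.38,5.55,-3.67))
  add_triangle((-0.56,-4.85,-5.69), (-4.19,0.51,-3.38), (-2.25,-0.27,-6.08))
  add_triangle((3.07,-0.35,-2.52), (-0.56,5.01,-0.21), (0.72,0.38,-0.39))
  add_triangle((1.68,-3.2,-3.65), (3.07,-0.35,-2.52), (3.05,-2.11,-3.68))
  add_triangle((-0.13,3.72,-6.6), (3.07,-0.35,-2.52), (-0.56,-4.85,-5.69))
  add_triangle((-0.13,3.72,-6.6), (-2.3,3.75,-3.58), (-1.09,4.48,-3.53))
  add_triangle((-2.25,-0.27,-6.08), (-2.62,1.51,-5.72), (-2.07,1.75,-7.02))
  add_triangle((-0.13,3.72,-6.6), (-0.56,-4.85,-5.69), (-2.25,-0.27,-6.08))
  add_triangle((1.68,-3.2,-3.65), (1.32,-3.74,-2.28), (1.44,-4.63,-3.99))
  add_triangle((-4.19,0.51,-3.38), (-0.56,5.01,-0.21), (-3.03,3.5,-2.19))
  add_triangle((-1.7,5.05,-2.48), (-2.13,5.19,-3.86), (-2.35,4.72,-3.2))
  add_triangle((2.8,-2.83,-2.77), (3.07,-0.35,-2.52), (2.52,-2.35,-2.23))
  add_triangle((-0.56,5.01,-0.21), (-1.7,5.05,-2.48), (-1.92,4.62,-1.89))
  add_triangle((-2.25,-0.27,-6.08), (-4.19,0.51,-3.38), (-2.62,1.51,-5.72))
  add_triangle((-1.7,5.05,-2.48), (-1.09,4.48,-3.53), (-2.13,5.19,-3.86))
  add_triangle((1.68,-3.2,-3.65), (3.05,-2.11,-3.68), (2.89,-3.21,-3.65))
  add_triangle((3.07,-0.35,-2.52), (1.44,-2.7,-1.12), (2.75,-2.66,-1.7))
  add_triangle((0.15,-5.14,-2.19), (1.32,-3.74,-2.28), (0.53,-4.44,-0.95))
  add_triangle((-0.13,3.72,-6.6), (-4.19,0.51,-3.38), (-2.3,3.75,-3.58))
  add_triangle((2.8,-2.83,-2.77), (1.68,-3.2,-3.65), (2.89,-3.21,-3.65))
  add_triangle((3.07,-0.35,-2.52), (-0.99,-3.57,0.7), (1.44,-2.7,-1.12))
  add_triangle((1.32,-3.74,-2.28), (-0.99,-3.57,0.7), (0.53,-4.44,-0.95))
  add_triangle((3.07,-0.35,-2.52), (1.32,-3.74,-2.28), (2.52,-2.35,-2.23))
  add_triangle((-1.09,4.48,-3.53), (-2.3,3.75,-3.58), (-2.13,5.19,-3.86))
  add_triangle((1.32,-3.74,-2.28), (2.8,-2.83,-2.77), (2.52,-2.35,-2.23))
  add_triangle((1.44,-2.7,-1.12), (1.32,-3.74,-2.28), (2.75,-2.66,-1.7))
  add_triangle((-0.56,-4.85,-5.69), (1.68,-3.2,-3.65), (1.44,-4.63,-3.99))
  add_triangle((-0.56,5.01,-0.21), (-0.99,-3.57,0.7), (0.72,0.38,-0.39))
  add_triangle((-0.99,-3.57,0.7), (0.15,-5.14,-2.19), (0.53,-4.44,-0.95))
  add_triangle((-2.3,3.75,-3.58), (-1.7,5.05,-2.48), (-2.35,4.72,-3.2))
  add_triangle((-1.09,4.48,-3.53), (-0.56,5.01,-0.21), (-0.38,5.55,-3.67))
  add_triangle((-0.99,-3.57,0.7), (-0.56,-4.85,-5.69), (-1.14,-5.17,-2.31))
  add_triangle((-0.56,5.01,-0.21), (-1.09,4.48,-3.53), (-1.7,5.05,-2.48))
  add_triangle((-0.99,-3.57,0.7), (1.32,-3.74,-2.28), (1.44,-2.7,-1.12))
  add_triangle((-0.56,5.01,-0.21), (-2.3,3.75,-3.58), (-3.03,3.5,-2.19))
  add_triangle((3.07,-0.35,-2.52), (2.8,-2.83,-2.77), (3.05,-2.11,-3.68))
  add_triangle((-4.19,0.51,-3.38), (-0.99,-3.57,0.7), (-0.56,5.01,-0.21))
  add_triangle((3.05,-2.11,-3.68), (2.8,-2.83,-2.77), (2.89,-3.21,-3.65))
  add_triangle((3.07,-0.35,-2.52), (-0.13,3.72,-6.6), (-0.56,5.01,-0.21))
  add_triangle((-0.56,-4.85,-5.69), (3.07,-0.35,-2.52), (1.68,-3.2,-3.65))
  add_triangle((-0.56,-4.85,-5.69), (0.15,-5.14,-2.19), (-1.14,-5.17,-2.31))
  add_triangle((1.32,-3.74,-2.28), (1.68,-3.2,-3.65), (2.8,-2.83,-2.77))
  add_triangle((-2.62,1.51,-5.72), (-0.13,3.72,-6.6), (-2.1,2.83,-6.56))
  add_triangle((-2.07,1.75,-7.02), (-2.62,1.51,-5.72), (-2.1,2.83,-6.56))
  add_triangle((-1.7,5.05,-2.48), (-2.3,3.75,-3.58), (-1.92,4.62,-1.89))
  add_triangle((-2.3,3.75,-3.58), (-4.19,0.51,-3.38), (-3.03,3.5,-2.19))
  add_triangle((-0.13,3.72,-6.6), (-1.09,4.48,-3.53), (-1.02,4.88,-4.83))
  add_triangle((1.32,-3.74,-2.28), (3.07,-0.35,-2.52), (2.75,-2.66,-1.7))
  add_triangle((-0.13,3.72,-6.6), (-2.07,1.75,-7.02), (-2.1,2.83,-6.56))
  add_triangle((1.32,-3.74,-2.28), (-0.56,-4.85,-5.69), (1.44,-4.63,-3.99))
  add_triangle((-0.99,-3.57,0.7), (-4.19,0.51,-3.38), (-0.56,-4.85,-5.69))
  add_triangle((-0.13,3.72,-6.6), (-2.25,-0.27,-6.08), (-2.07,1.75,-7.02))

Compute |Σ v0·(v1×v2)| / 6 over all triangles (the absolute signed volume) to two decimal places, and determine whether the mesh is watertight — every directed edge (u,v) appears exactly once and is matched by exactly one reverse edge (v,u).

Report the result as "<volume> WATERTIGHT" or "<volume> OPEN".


172.91 OPEN

Per-triangle v0·(v1×v2)/6:
  t1: +4.1713
  t2: -1.3474
  t3: +2.8115
  t4: +2.5567
  t5: +0.4868
  t6: -0.4730
  t7: +12.6586
  t8: +0.6670
  t9: +0.2368
  t10: +28.5210
  t11: +4.1630
  t12: +1.9949
  t13: +17.0584
  t14: +0.6063
  t15: -0.3488
  t16: +0.5557
  t17: +0.2903
  t18: +1.0501
  t19: +4.9173
  t20: +0.8900
  t21: +0.8299
  t22: -0.6487
  t23: +1.2124
  t24: +11.2781
  t25: +0.2863
  t26: -0.2630
  t27: -0.6044
  t28: -0.9662
  t29: +0.6426
  t30: +0.2057
  t31: +0.6176
  t32: +2.2224
  t33: -0.0835
  t34: +1.6447
  t35: -0.3433
  t36: +2.3620
  t37: -0.3918
  t38: +2.0529
  t39: +1.6110
  t40: +4.3328
  t41: +1.0861
  t42: +5.7948
  t43: +0.4484
  t44: +15.7037
  t45: +3.7566
  t46: +3.9427
  t47: +1.5492
  t48: -1.3232
  t49: +1.2883
  t50: +0.8645
  t51: +4.3872
  t52: -0.1116
  t53: +2.4601
  t54: +2.9406
  t55: +1.3224
  t56: +18.6471
  t57: +2.6846
Σ = +172.9055 → |volume| = 172.91

Directed edges: 171 total; 9 unmatched, e.g. (-1.02,4.88,-4.83)→(-0.38,5.55,-3.67) → open.
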